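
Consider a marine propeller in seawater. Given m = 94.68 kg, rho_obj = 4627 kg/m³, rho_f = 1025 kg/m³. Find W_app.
Formula: W_{app} = mg\left(1 - \frac{\rho_f}{\rho_{obj}}\right)
W_app = 94.68·9.81·(1 − 1025/4627) = 723.1 N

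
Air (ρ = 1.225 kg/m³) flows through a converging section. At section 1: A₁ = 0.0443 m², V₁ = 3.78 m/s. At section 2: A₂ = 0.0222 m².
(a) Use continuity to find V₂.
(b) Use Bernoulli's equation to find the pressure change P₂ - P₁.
(a) Continuity: A₁V₁=A₂V₂ -> V₂=A₁V₁/A₂=0.0443*3.78/0.0222=7.54 m/s
(b) Bernoulli: P₂-P₁=0.5*rho*(V₁^2-V₂^2)/1000=0.5*1.225*(3.78^2-7.54^2)/1000=-0.02607 kPa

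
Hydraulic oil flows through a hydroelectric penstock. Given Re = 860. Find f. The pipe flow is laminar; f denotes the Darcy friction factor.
Formula: f = \frac{64}{Re}
f = 64/860 = 0.07442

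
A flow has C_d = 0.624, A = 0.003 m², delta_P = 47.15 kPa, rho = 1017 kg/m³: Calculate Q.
Formula: Q = C_d A \sqrt{\frac{2 \Delta P}{\rho}}
Q = 0.624·0.003·√(2·(47.15·1000)/1017)·1000 = 18.03 L/s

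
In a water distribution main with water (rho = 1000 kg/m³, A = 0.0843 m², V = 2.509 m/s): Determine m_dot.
Formula: \dot{m} = \rho A V
m_dot = 1000·0.0843·2.509 = 211.5 kg/s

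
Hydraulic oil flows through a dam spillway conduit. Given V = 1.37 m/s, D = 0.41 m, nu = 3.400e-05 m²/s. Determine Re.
Formula: Re = \frac{V D}{\nu}
Re = 1.37·0.41/3.400e-05 = 16521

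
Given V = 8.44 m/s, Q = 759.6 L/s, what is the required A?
Formula: Q = A V
Substituting knowns: 759.6 = A·8.44·1000
Solving for A: A = (759.6/1000)/8.44 = 0.09 m²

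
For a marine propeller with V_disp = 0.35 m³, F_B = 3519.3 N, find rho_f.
Formula: F_B = \rho_f g V_{disp}
Substituting knowns: 3519.3 = rho_f·9.81·0.35
Solving for rho_f: rho_f = 3519.3/(9.81·0.35) = 1025 kg/m³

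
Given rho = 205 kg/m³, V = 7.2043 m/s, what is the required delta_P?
Formula: V = \sqrt{\frac{2 \Delta P}{\rho}}
Substituting knowns: 7.2043 = √(2·(delta_P·1000)/205)
Solving for delta_P: delta_P = 7.2043²·205/2/1000 = 5.32 kPa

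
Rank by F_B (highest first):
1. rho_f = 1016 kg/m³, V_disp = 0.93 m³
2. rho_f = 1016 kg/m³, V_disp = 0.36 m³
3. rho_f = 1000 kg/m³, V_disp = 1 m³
Case 1: F_B = 9269 N
Case 2: F_B = 3588 N
Case 3: F_B = 9810 N
Ranking (highest first): 3, 1, 2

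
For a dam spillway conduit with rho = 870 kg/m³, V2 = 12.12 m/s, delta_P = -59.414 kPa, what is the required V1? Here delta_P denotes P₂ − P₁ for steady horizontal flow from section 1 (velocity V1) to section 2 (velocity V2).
Formula: \Delta P = \frac{1}{2} \rho (V_1^2 - V_2^2)
Substituting knowns: -59.414 = 0.5·870·(V1² − 12.12²)/1000
Solving for V1: V1 = √(12.12² + 2·(-59.414·1000)/870) = 3.211 m/s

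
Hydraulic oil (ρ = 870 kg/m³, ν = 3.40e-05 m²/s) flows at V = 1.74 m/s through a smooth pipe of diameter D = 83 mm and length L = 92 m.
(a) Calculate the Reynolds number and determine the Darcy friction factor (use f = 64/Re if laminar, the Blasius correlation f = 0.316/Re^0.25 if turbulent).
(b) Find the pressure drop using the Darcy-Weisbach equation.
(a) Re = V·D/ν = 1.74·0.083/3.40e-05 = 4247.6 → turbulent (Re > 4000); f = 0.316/Re^0.25 = 0.316/4247.6^0.25 = 0.039143
(b) Darcy-Weisbach: ΔP = f·(L/D)·½ρV²/1000 = 0.039143·(92/0.083)·½·870·1.74²/1000 = 57.14 kPa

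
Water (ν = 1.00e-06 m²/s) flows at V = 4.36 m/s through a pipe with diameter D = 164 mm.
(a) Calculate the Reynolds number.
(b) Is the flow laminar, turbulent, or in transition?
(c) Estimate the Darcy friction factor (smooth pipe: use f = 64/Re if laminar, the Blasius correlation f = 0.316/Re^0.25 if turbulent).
(a) Re = V·D/ν = 4.36·0.164/1.00e-06 = 715040
(b) Flow regime: turbulent (Re > 4000)
(c) Friction factor: f = 0.316/Re^0.25 = 0.316/715040^0.25 = 0.01087 (Blasius is strictly valid for Re ≲ 1e5; used here as the smooth-pipe estimate the problem specifies)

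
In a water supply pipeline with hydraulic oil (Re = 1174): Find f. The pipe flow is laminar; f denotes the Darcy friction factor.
Formula: f = \frac{64}{Re}
f = 64/1174 = 0.05451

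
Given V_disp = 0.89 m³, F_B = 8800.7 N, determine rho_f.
Formula: F_B = \rho_f g V_{disp}
Substituting knowns: 8800.7 = rho_f·9.81·0.89
Solving for rho_f: rho_f = 8800.7/(9.81·0.89) = 1008 kg/m³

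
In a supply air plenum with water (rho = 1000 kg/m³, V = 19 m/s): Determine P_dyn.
Formula: P_{dyn} = \frac{1}{2} \rho V^2
P_dyn = 0.5·1000·19²/1000 = 180.5 kPa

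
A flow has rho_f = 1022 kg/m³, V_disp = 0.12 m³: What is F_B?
Formula: F_B = \rho_f g V_{disp}
F_B = 1022·9.81·0.12 = 1203 N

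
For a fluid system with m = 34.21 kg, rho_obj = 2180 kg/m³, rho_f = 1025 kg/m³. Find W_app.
Formula: W_{app} = mg\left(1 - \frac{\rho_f}{\rho_{obj}}\right)
W_app = 34.21·9.81·(1 − 1025/2180) = 177.8 N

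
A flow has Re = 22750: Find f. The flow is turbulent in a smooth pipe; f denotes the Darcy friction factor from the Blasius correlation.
Formula: f = \frac{0.316}{Re^{0.25}}
f = 0.316/22750^0.25 = 0.02573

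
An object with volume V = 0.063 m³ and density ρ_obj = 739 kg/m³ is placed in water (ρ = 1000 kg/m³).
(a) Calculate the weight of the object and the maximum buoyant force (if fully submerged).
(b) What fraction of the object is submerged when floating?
(a) W=rho_obj*g*V=739*9.81*0.063=456.7 N; F_B(max)=rho*g*V=1000*9.81*0.063=618.0 N
(b) Floating fraction=rho_obj/rho=739/1000=0.739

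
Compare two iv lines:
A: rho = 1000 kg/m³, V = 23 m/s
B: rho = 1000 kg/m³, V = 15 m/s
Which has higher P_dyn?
P_dyn(A) = 264.5 kPa, P_dyn(B) = 112.5 kPa. Answer: A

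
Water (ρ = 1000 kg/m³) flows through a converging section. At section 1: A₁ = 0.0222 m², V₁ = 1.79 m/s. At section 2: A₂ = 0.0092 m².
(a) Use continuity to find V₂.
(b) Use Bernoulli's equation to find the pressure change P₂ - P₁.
(a) Continuity: A₁V₁=A₂V₂ -> V₂=A₁V₁/A₂=0.0222*1.79/0.0092=4.32 m/s
(b) Bernoulli: P₂-P₁=0.5*rho*(V₁^2-V₂^2)/1000=0.5*1000*(1.79^2-4.32^2)/1000=-7.729 kPa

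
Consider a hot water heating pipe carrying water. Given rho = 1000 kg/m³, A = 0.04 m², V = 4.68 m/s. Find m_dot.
Formula: \dot{m} = \rho A V
m_dot = 1000·0.04·4.68 = 187.2 kg/s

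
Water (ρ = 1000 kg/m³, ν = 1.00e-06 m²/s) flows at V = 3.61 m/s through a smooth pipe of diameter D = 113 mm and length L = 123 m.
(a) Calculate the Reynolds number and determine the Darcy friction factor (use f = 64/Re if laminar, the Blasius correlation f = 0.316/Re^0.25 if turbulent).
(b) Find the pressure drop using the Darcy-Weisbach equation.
(a) Re = V·D/ν = 3.61·0.113/1.00e-06 = 407930 → turbulent (Re > 4000); f = 0.316/Re^0.25 = 0.316/407930^0.25 = 0.012504 (Blasius is strictly valid for Re ≲ 1e5; used here as the smooth-pipe estimate the problem specifies)
(b) Darcy-Weisbach: ΔP = f·(L/D)·½ρV²/1000 = 0.012504·(123/0.113)·½·1000·3.61²/1000 = 88.69 kPa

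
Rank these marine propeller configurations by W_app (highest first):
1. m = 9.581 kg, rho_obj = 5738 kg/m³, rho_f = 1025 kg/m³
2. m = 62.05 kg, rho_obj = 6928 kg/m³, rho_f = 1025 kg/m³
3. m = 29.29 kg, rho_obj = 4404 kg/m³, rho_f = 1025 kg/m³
Case 1: W_app = 77.2 N
Case 2: W_app = 518.7 N
Case 3: W_app = 220.5 N
Ranking (highest first): 2, 3, 1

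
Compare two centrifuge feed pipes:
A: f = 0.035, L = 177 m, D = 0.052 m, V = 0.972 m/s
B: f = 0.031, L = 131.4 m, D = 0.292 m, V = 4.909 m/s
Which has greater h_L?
h_L(A) = 5.737 m, h_L(B) = 17.13 m. Answer: B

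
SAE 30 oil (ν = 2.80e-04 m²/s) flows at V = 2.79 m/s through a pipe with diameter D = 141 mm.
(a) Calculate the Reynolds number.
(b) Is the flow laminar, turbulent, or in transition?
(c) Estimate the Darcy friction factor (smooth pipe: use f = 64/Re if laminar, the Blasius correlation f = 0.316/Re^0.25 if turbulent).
(a) Re = V·D/ν = 2.79·0.141/2.80e-04 = 1405
(b) Flow regime: laminar (Re < 2300)
(c) Friction factor: f = 64/Re = 64/1405 = 0.04555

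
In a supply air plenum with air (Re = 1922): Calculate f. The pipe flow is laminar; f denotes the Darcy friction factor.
Formula: f = \frac{64}{Re}
f = 64/1922 = 0.0333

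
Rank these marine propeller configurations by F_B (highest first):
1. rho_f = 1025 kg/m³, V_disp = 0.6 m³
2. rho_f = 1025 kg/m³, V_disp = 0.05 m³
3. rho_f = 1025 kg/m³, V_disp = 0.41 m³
Case 1: F_B = 6033 N
Case 2: F_B = 502.8 N
Case 3: F_B = 4123 N
Ranking (highest first): 1, 3, 2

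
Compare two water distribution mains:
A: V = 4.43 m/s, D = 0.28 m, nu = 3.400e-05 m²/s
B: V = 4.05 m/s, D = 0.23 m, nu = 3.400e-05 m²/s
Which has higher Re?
Re(A) = 36482, Re(B) = 27397. Answer: A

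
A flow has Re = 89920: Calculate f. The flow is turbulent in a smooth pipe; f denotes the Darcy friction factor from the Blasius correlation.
Formula: f = \frac{0.316}{Re^{0.25}}
f = 0.316/89920^0.25 = 0.01825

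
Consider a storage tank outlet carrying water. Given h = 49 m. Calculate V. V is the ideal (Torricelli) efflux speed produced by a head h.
Formula: V = \sqrt{2 g h}
V = √(2·9.81·49) = 31.01 m/s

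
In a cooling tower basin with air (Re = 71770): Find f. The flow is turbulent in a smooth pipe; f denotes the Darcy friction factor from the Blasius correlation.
Formula: f = \frac{0.316}{Re^{0.25}}
f = 0.316/71770^0.25 = 0.01931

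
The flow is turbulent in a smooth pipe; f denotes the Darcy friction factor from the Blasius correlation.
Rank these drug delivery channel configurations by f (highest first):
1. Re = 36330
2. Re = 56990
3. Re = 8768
Case 1: f = 0.02289
Case 2: f = 0.02045
Case 3: f = 0.03266
Ranking (highest first): 3, 1, 2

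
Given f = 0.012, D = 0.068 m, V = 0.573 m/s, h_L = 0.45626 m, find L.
Formula: h_L = f \frac{L}{D} \frac{V^2}{2g}
Substituting knowns: 0.45626 = 0.012·(L/0.068)·0.573²/(2·9.81)
Solving for L: L = 0.45626·2·9.81·0.068/(0.012·0.573²) = 154.5 m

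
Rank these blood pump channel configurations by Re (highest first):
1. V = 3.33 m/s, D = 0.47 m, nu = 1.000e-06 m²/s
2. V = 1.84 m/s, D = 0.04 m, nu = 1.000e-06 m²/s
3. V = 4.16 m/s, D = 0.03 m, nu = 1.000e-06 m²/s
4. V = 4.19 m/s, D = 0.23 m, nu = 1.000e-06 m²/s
Case 1: Re = 1.565e+06
Case 2: Re = 73600
Case 3: Re = 124800
Case 4: Re = 963700
Ranking (highest first): 1, 4, 3, 2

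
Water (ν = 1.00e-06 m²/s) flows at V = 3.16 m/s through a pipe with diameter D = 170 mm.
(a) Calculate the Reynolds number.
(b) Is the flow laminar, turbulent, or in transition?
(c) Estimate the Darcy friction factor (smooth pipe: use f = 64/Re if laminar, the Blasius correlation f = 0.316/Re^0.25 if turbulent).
(a) Re = V·D/ν = 3.16·0.17/1.00e-06 = 537200
(b) Flow regime: turbulent (Re > 4000)
(c) Friction factor: f = 0.316/Re^0.25 = 0.316/537200^0.25 = 0.01167 (Blasius is strictly valid for Re ≲ 1e5; used here as the smooth-pipe estimate the problem specifies)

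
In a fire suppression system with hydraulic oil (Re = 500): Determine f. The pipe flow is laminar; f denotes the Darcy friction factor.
Formula: f = \frac{64}{Re}
f = 64/500 = 0.128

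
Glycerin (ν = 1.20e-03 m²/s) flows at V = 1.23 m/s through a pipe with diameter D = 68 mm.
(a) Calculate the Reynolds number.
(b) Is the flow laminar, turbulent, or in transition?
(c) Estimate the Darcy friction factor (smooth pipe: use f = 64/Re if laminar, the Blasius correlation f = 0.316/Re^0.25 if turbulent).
(a) Re = V·D/ν = 1.23·0.068/1.20e-03 = 69.7
(b) Flow regime: laminar (Re < 2300)
(c) Friction factor: f = 64/Re = 64/69.7 = 0.9182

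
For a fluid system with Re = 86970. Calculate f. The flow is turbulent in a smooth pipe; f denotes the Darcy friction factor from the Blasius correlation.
Formula: f = \frac{0.316}{Re^{0.25}}
f = 0.316/86970^0.25 = 0.0184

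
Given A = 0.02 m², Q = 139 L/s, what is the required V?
Formula: Q = A V
Substituting knowns: 139 = 0.02·V·1000
Solving for V: V = (139/1000)/0.02 = 6.95 m/s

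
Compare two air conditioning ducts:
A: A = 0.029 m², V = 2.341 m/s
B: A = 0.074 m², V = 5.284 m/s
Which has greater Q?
Q(A) = 67.89 L/s, Q(B) = 391 L/s. Answer: B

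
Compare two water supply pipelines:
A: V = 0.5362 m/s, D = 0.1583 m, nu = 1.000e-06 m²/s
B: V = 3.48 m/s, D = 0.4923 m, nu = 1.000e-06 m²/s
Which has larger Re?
Re(A) = 84880, Re(B) = 1.713e+06. Answer: B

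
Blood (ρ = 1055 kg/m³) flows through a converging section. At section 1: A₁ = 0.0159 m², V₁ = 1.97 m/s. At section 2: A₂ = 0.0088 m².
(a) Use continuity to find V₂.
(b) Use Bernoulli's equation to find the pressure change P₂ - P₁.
(a) Continuity: A₁V₁=A₂V₂ -> V₂=A₁V₁/A₂=0.0159*1.97/0.0088=3.56 m/s
(b) Bernoulli: P₂-P₁=0.5*rho*(V₁^2-V₂^2)/1000=0.5*1055*(1.97^2-3.56^2)/1000=-4.638 kPa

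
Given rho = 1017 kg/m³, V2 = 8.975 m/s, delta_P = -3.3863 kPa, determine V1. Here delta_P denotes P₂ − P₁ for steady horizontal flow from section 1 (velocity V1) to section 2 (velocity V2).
Formula: \Delta P = \frac{1}{2} \rho (V_1^2 - V_2^2)
Substituting knowns: -3.3863 = 0.5·1017·(V1² − 8.975²)/1000
Solving for V1: V1 = √(8.975² + 2·(-3.3863·1000)/1017) = 8.596 m/s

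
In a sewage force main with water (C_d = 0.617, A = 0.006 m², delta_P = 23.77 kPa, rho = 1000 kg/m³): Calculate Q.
Formula: Q = C_d A \sqrt{\frac{2 \Delta P}{\rho}}
Q = 0.617·0.006·√(2·(23.77·1000)/1000)·1000 = 25.53 L/s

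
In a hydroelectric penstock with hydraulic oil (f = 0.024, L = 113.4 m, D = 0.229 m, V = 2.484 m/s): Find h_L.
Formula: h_L = f \frac{L}{D} \frac{V^2}{2g}
h_L = 0.024·(113.4/0.229)·2.484²/(2·9.81) = 3.738 m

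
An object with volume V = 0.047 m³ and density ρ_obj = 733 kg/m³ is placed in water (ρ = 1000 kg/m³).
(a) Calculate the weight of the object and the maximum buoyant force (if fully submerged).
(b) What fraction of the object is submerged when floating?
(a) W=rho_obj*g*V=733*9.81*0.047=338.0 N; F_B(max)=rho*g*V=1000*9.81*0.047=461.1 N
(b) Floating fraction=rho_obj/rho=733/1000=0.733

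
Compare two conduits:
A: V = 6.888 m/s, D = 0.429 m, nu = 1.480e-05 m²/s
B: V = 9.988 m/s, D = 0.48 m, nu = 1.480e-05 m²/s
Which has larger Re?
Re(A) = 199659, Re(B) = 323935. Answer: B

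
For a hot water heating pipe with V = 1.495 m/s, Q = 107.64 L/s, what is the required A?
Formula: Q = A V
Substituting knowns: 107.64 = A·1.495·1000
Solving for A: A = (107.64/1000)/1.495 = 0.072 m²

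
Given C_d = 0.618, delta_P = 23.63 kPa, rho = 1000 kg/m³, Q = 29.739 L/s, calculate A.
Formula: Q = C_d A \sqrt{\frac{2 \Delta P}{\rho}}
Substituting knowns: 29.739 = 0.618·A·√(2·(23.63·1000)/1000)·1000
Solving for A: A = (29.739/1000)/(0.618·√(2·(23.63·1000)/1000)) = 0.007 m²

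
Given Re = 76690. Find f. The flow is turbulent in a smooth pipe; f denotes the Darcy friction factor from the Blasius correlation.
Formula: f = \frac{0.316}{Re^{0.25}}
f = 0.316/76690^0.25 = 0.01899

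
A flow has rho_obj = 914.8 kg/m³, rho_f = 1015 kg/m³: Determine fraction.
Formula: f_{sub} = \frac{\rho_{obj}}{\rho_f}
fraction = 914.8/1015 = 0.9013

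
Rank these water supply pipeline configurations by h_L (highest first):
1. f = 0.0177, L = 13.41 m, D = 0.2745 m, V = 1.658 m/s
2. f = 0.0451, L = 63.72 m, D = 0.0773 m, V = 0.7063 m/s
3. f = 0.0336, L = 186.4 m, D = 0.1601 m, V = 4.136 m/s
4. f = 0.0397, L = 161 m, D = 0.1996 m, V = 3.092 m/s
Case 1: h_L = 0.1212 m
Case 2: h_L = 0.9453 m
Case 3: h_L = 34.11 m
Case 4: h_L = 15.6 m
Ranking (highest first): 3, 4, 2, 1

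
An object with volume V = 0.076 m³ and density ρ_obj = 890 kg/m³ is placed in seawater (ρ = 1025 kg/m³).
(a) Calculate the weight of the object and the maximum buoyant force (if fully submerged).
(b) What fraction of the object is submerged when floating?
(a) W=rho_obj*g*V=890*9.81*0.076=663.5 N; F_B(max)=rho*g*V=1025*9.81*0.076=764.2 N
(b) Floating fraction=rho_obj/rho=890/1025=0.868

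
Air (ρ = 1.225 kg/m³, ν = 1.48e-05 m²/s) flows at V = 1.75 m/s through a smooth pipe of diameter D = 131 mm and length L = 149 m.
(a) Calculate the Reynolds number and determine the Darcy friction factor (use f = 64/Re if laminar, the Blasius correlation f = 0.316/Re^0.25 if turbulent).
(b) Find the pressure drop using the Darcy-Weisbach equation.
(a) Re = V·D/ν = 1.75·0.131/1.48e-05 = 15490 → turbulent (Re > 4000); f = 0.316/Re^0.25 = 0.316/15490^0.25 = 0.028325
(b) Darcy-Weisbach: ΔP = f·(L/D)·½ρV²/1000 = 0.028325·(149/0.131)·½·1.225·1.75²/1000 = 0.06043 kPa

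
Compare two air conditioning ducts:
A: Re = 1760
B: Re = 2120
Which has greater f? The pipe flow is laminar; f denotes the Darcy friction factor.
f(A) = 0.03636, f(B) = 0.03019. Answer: A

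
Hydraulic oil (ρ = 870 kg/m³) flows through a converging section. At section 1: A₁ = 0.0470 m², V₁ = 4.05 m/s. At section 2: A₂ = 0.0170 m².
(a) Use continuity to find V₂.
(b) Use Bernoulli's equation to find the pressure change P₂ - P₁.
(a) Continuity: A₁V₁=A₂V₂ -> V₂=A₁V₁/A₂=0.0470*4.05/0.0170=11.20 m/s
(b) Bernoulli: P₂-P₁=0.5*rho*(V₁^2-V₂^2)/1000=0.5*870*(4.05^2-11.20^2)/1000=-47.43 kPa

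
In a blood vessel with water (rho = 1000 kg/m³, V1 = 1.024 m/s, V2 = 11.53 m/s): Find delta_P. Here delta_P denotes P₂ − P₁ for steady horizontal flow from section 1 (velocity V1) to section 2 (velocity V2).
Formula: \Delta P = \frac{1}{2} \rho (V_1^2 - V_2^2)
delta_P = 0.5·1000·(1.024² − 11.53²)/1000 = -65.95 kPa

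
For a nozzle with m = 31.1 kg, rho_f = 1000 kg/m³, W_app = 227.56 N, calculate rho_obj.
Formula: W_{app} = mg\left(1 - \frac{\rho_f}{\rho_{obj}}\right)
Substituting knowns: 227.56 = 31.1·9.81·(1 − 1000/rho_obj)
Solving for rho_obj: rho_obj = 1000/(1 − 227.56/(31.1·9.81)) = 3935 kg/m³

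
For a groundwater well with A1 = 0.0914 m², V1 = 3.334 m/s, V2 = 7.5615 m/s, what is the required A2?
Formula: V_2 = \frac{A_1 V_1}{A_2}
Substituting knowns: 7.5615 = 0.0914·3.334/A2
Solving for A2: A2 = 0.0914·3.334/7.5615 = 0.0403 m²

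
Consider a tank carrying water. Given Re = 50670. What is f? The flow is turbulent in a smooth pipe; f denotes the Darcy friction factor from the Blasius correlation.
Formula: f = \frac{0.316}{Re^{0.25}}
f = 0.316/50670^0.25 = 0.02106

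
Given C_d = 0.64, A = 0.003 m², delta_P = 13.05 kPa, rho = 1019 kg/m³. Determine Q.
Formula: Q = C_d A \sqrt{\frac{2 \Delta P}{\rho}}
Q = 0.64·0.003·√(2·(13.05·1000)/1019)·1000 = 9.717 L/s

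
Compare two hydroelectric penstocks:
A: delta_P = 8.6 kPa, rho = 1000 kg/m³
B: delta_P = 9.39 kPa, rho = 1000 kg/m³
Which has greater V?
V(A) = 4.147 m/s, V(B) = 4.334 m/s. Answer: B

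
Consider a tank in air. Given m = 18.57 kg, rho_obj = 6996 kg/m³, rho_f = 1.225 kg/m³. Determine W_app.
Formula: W_{app} = mg\left(1 - \frac{\rho_f}{\rho_{obj}}\right)
W_app = 18.57·9.81·(1 − 1.225/6996) = 182.1 N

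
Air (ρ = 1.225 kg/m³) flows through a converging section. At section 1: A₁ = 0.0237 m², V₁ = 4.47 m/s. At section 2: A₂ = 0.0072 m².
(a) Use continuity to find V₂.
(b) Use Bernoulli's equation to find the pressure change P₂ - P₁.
(a) Continuity: A₁V₁=A₂V₂ -> V₂=A₁V₁/A₂=0.0237*4.47/0.0072=14.71 m/s
(b) Bernoulli: P₂-P₁=0.5*rho*(V₁^2-V₂^2)/1000=0.5*1.225*(4.47^2-14.71^2)/1000=-0.1203 kPa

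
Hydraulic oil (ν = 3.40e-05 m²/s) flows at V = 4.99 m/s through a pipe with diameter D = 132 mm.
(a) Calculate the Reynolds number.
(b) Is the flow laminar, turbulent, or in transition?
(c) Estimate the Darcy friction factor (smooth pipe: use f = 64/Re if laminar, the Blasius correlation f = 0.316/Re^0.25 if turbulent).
(a) Re = V·D/ν = 4.99·0.132/3.40e-05 = 19373
(b) Flow regime: turbulent (Re > 4000)
(c) Friction factor: f = 0.316/Re^0.25 = 0.316/19373^0.25 = 0.02678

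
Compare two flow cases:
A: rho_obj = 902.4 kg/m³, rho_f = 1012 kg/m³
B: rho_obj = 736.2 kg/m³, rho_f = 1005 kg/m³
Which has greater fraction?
fraction(A) = 0.8917, fraction(B) = 0.7325. Answer: A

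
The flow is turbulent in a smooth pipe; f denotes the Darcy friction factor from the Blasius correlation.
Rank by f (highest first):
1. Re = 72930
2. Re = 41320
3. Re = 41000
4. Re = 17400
Case 1: f = 0.01923
Case 2: f = 0.02216
Case 3: f = 0.02221
Case 4: f = 0.02751
Ranking (highest first): 4, 3, 2, 1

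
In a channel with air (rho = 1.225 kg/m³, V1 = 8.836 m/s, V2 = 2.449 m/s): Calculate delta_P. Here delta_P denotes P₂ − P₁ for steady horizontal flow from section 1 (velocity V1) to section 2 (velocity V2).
Formula: \Delta P = \frac{1}{2} \rho (V_1^2 - V_2^2)
delta_P = 0.5·1.225·(8.836² − 2.449²)/1000 = 0.04415 kPa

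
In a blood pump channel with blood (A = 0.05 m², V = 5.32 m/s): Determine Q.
Formula: Q = A V
Q = 0.05·5.32·1000 = 266 L/s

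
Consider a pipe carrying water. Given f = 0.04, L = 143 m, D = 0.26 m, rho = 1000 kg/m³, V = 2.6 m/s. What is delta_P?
Formula: \Delta P = f \frac{L}{D} \frac{\rho V^2}{2}
delta_P = 0.04·(143/0.26)·0.5·1000·2.6²/1000 = 74.36 kPa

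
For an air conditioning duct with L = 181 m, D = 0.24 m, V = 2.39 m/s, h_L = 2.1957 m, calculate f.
Formula: h_L = f \frac{L}{D} \frac{V^2}{2g}
Substituting knowns: 2.1957 = f·(181/0.24)·2.39²/(2·9.81)
Solving for f: f = 2.1957·2·9.81/((181/0.24)·2.39²) = 0.01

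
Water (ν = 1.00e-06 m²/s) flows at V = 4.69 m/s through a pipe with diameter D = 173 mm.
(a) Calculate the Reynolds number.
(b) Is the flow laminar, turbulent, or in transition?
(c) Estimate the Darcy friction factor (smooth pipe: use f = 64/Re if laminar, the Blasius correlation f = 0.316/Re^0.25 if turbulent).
(a) Re = V·D/ν = 4.69·0.173/1.00e-06 = 811370
(b) Flow regime: turbulent (Re > 4000)
(c) Friction factor: f = 0.316/Re^0.25 = 0.316/811370^0.25 = 0.01053 (Blasius is strictly valid for Re ≲ 1e5; used here as the smooth-pipe estimate the problem specifies)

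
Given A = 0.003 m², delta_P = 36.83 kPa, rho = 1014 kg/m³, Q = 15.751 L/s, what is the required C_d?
Formula: Q = C_d A \sqrt{\frac{2 \Delta P}{\rho}}
Substituting knowns: 15.751 = C_d·0.003·√(2·(36.83·1000)/1014)·1000
Solving for C_d: C_d = (15.751/1000)/(0.003·√(2·(36.83·1000)/1014)) = 0.616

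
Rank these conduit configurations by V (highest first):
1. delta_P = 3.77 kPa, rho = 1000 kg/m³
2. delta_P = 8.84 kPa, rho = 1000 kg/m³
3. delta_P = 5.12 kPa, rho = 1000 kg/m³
Case 1: V = 2.746 m/s
Case 2: V = 4.205 m/s
Case 3: V = 3.2 m/s
Ranking (highest first): 2, 3, 1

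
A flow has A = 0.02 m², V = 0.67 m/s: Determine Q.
Formula: Q = A V
Q = 0.02·0.67·1000 = 13.4 L/s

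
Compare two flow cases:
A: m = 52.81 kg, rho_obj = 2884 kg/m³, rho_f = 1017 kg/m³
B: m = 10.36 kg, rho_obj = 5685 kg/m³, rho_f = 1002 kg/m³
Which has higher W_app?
W_app(A) = 335.4 N, W_app(B) = 83.72 N. Answer: A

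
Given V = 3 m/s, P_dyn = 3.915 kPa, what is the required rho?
Formula: P_{dyn} = \frac{1}{2} \rho V^2
Substituting knowns: 3.915 = 0.5·rho·3²/1000
Solving for rho: rho = 2·(3.915·1000)/3² = 870 kg/m³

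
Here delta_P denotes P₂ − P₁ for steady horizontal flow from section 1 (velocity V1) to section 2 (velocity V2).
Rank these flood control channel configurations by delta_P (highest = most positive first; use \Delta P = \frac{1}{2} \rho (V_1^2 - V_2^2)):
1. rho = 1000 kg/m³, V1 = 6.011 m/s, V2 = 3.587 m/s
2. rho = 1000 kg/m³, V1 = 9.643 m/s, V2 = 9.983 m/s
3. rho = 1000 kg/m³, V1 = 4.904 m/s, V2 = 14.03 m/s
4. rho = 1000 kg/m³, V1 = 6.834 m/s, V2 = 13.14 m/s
Case 1: delta_P = 11.63 kPa
Case 2: delta_P = -3.336 kPa
Case 3: delta_P = -86.4 kPa
Case 4: delta_P = -62.98 kPa
Ranking (highest first): 1, 2, 4, 3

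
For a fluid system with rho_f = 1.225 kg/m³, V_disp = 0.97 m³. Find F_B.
Formula: F_B = \rho_f g V_{disp}
F_B = 1.225·9.81·0.97 = 11.66 N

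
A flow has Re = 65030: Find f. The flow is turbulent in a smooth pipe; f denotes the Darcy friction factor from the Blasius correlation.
Formula: f = \frac{0.316}{Re^{0.25}}
f = 0.316/65030^0.25 = 0.01979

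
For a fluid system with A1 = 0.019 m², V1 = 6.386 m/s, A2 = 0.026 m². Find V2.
Formula: V_2 = \frac{A_1 V_1}{A_2}
V2 = 0.019·6.386/0.026 = 4.667 m/s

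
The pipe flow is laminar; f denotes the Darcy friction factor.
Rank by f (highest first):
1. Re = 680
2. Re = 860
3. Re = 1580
Case 1: f = 0.09412
Case 2: f = 0.07442
Case 3: f = 0.04051
Ranking (highest first): 1, 2, 3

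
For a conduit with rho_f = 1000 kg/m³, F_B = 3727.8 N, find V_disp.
Formula: F_B = \rho_f g V_{disp}
Substituting knowns: 3727.8 = 1000·9.81·V_disp
Solving for V_disp: V_disp = 3727.8/(1000·9.81) = 0.38 m³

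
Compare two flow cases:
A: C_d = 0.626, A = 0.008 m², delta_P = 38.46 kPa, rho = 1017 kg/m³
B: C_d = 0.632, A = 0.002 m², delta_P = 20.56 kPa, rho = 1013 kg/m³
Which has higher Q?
Q(A) = 43.55 L/s, Q(B) = 8.053 L/s. Answer: A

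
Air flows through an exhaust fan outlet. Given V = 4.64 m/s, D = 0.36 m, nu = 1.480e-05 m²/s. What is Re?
Formula: Re = \frac{V D}{\nu}
Re = 4.64·0.36/1.480e-05 = 112865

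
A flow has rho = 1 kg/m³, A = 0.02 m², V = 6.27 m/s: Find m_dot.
Formula: \dot{m} = \rho A V
m_dot = 1·0.02·6.27 = 0.1254 kg/s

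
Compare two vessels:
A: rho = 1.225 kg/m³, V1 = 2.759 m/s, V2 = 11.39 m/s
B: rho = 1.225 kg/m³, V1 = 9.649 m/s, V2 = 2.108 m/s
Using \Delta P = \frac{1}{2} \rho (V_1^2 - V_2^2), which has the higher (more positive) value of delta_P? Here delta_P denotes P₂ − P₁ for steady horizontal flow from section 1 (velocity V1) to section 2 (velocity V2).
delta_P(A) = -0.0748 kPa, delta_P(B) = 0.0543 kPa. Answer: B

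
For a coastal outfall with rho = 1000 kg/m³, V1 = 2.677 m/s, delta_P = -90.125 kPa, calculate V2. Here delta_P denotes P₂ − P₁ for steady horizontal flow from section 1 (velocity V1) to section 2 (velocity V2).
Formula: \Delta P = \frac{1}{2} \rho (V_1^2 - V_2^2)
Substituting knowns: -90.125 = 0.5·1000·(2.677² − V2²)/1000
Solving for V2: V2 = √(2.677² − 2·(-90.125·1000)/1000) = 13.69 m/s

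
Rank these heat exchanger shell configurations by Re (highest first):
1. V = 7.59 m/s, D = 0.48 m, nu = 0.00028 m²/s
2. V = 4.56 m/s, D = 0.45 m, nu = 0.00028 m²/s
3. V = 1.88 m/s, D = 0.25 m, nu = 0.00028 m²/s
Case 1: Re = 13011
Case 2: Re = 7329
Case 3: Re = 1679
Ranking (highest first): 1, 2, 3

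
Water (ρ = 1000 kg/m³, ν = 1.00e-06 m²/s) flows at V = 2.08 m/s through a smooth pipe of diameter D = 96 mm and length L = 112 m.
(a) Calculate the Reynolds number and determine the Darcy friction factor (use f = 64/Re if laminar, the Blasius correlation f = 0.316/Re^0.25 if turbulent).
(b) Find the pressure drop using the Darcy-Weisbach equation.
(a) Re = V·D/ν = 2.08·0.096/1.00e-06 = 199680 → turbulent (Re > 4000); f = 0.316/Re^0.25 = 0.316/199680^0.25 = 0.014949 (Blasius is strictly valid for Re ≲ 1e5; used here as the smooth-pipe estimate the problem specifies)
(b) Darcy-Weisbach: ΔP = f·(L/D)·½ρV²/1000 = 0.014949·(112/0.096)·½·1000·2.08²/1000 = 37.73 kPa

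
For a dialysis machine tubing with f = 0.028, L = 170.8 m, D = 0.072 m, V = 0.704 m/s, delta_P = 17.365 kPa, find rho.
Formula: \Delta P = f \frac{L}{D} \frac{\rho V^2}{2}
Substituting knowns: 17.365 = 0.028·(170.8/0.072)·0.5·rho·0.704²/1000
Solving for rho: rho = (17.365·1000)/(0.028·(170.8/0.072)·0.5·0.704²) = 1055 kg/m³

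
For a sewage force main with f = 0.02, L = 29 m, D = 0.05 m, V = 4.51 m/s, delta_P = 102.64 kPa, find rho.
Formula: \Delta P = f \frac{L}{D} \frac{\rho V^2}{2}
Substituting knowns: 102.64 = 0.02·(29/0.05)·0.5·rho·4.51²/1000
Solving for rho: rho = (102.64·1000)/(0.02·(29/0.05)·0.5·4.51²) = 870 kg/m³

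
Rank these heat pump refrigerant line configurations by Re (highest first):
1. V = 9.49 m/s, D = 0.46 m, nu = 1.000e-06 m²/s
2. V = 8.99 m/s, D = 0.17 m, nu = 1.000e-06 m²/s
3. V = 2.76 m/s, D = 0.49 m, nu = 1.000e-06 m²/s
Case 1: Re = 4.365e+06
Case 2: Re = 1.528e+06
Case 3: Re = 1.352e+06
Ranking (highest first): 1, 2, 3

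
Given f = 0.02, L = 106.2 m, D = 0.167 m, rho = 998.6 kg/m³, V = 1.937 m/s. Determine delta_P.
Formula: \Delta P = f \frac{L}{D} \frac{\rho V^2}{2}
delta_P = 0.02·(106.2/0.167)·0.5·998.6·1.937²/1000 = 23.83 kPa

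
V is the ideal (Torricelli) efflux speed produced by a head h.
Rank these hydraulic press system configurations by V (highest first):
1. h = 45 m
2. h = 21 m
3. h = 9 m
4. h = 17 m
Case 1: V = 29.71 m/s
Case 2: V = 20.3 m/s
Case 3: V = 13.29 m/s
Case 4: V = 18.26 m/s
Ranking (highest first): 1, 2, 4, 3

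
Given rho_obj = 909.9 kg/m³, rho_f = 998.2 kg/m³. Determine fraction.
Formula: f_{sub} = \frac{\rho_{obj}}{\rho_f}
fraction = 909.9/998.2 = 0.9115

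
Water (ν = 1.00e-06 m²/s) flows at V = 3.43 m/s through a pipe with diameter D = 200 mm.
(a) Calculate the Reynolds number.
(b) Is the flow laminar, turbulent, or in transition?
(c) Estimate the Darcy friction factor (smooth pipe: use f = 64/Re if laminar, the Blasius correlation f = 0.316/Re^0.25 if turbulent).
(a) Re = V·D/ν = 3.43·0.2/1.00e-06 = 686000
(b) Flow regime: turbulent (Re > 4000)
(c) Friction factor: f = 0.316/Re^0.25 = 0.316/686000^0.25 = 0.01098 (Blasius is strictly valid for Re ≲ 1e5; used here as the smooth-pipe estimate the problem specifies)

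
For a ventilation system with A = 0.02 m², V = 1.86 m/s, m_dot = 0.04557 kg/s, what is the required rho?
Formula: \dot{m} = \rho A V
Substituting knowns: 0.04557 = rho·0.02·1.86
Solving for rho: rho = 0.04557/(0.02·1.86) = 1.225 kg/m³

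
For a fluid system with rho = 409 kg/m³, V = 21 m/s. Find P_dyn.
Formula: P_{dyn} = \frac{1}{2} \rho V^2
P_dyn = 0.5·409·21²/1000 = 90.18 kPa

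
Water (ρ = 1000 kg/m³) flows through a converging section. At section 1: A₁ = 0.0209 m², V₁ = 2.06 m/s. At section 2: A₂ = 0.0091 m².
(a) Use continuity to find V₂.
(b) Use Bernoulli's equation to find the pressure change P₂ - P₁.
(a) Continuity: A₁V₁=A₂V₂ -> V₂=A₁V₁/A₂=0.0209*2.06/0.0091=4.73 m/s
(b) Bernoulli: P₂-P₁=0.5*rho*(V₁^2-V₂^2)/1000=0.5*1000*(2.06^2-4.73^2)/1000=-9.065 kPa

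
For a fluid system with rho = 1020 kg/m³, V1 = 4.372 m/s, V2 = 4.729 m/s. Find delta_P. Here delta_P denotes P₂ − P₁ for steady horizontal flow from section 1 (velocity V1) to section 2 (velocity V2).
Formula: \Delta P = \frac{1}{2} \rho (V_1^2 - V_2^2)
delta_P = 0.5·1020·(4.372² − 4.729²)/1000 = -1.657 kPa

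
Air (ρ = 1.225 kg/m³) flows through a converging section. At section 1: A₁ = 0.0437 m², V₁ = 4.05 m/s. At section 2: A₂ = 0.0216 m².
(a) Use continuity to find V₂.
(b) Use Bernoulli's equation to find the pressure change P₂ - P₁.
(a) Continuity: A₁V₁=A₂V₂ -> V₂=A₁V₁/A₂=0.0437*4.05/0.0216=8.19 m/s
(b) Bernoulli: P₂-P₁=0.5*rho*(V₁^2-V₂^2)/1000=0.5*1.225*(4.05^2-8.19^2)/1000=-0.03104 kPa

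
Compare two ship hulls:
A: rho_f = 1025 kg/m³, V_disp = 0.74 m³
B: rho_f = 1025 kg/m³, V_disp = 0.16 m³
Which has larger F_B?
F_B(A) = 7441 N, F_B(B) = 1609 N. Answer: A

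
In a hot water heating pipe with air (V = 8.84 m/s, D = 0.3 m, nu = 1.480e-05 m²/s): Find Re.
Formula: Re = \frac{V D}{\nu}
Re = 8.84·0.3/1.480e-05 = 179189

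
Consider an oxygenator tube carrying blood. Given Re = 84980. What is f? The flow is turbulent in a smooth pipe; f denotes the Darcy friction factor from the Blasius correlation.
Formula: f = \frac{0.316}{Re^{0.25}}
f = 0.316/84980^0.25 = 0.01851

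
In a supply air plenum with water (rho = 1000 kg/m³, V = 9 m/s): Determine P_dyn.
Formula: P_{dyn} = \frac{1}{2} \rho V^2
P_dyn = 0.5·1000·9²/1000 = 40.5 kPa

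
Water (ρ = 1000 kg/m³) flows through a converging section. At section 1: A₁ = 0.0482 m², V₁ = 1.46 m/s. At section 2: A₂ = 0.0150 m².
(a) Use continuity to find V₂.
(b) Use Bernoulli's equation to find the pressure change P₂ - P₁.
(a) Continuity: A₁V₁=A₂V₂ -> V₂=A₁V₁/A₂=0.0482*1.46/0.0150=4.69 m/s
(b) Bernoulli: P₂-P₁=0.5*rho*(V₁^2-V₂^2)/1000=0.5*1000*(1.46^2-4.69^2)/1000=-9.932 kPa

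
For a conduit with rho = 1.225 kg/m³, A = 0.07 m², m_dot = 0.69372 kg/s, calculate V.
Formula: \dot{m} = \rho A V
Substituting knowns: 0.69372 = 1.225·0.07·V
Solving for V: V = 0.69372/(1.225·0.07) = 8.09 m/s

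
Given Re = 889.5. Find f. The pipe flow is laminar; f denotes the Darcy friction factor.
Formula: f = \frac{64}{Re}
f = 64/889.5 = 0.07195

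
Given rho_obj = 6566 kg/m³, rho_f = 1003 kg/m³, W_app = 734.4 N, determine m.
Formula: W_{app} = mg\left(1 - \frac{\rho_f}{\rho_{obj}}\right)
Substituting knowns: 734.4 = m·9.81·(1 − 1003/6566)
Solving for m: m = 734.4/(9.81·(1 − 1003/6566)) = 88.36 kg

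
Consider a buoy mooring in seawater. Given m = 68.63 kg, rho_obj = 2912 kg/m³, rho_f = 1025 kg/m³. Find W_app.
Formula: W_{app} = mg\left(1 - \frac{\rho_f}{\rho_{obj}}\right)
W_app = 68.63·9.81·(1 − 1025/2912) = 436.3 N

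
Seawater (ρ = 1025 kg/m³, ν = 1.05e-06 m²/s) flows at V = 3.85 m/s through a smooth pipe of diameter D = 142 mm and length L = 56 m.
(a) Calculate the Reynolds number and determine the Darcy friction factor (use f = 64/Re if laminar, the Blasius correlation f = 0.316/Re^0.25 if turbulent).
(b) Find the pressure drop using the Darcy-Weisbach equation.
(a) Re = V·D/ν = 3.85·0.142/1.05e-06 = 520670 → turbulent (Re > 4000); f = 0.316/Re^0.25 = 0.316/520670^0.25 = 0.011764 (Blasius is strictly valid for Re ≲ 1e5; used here as the smooth-pipe estimate the problem specifies)
(b) Darcy-Weisbach: ΔP = f·(L/D)·½ρV²/1000 = 0.011764·(56/0.142)·½·1025·3.85²/1000 = 35.24 kPa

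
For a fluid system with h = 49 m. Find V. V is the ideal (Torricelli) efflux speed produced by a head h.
Formula: V = \sqrt{2 g h}
V = √(2·9.81·49) = 31.01 m/s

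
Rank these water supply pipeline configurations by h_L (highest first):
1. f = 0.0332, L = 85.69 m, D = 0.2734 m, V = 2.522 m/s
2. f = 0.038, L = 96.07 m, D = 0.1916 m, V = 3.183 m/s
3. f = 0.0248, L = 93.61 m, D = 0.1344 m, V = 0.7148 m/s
Case 1: h_L = 3.373 m
Case 2: h_L = 9.839 m
Case 3: h_L = 0.4498 m
Ranking (highest first): 2, 1, 3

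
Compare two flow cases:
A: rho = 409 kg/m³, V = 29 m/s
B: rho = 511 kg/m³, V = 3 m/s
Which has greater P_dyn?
P_dyn(A) = 172 kPa, P_dyn(B) = 2.3 kPa. Answer: A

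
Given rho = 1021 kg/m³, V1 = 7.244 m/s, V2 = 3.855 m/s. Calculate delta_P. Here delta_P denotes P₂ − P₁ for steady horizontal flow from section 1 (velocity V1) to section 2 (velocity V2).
Formula: \Delta P = \frac{1}{2} \rho (V_1^2 - V_2^2)
delta_P = 0.5·1021·(7.244² − 3.855²)/1000 = 19.2 kPa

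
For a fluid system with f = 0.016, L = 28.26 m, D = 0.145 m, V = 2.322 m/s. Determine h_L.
Formula: h_L = f \frac{L}{D} \frac{V^2}{2g}
h_L = 0.016·(28.26/0.145)·2.322²/(2·9.81) = 0.8569 m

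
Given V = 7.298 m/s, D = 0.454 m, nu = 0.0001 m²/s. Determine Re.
Formula: Re = \frac{V D}{\nu}
Re = 7.298·0.454/0.0001 = 33133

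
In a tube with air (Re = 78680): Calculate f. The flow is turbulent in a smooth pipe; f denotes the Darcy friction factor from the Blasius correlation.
Formula: f = \frac{0.316}{Re^{0.25}}
f = 0.316/78680^0.25 = 0.01887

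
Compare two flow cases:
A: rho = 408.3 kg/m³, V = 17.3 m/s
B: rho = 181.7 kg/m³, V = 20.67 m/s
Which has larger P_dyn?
P_dyn(A) = 61.1 kPa, P_dyn(B) = 38.82 kPa. Answer: A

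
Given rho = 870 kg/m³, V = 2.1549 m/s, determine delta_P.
Formula: V = \sqrt{\frac{2 \Delta P}{\rho}}
Substituting knowns: 2.1549 = √(2·(delta_P·1000)/870)
Solving for delta_P: delta_P = 2.1549²·870/2/1000 = 2.02 kPa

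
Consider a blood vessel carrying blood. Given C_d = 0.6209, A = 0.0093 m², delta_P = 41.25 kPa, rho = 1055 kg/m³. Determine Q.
Formula: Q = C_d A \sqrt{\frac{2 \Delta P}{\rho}}
Q = 0.6209·0.0093·√(2·(41.25·1000)/1055)·1000 = 51.06 L/s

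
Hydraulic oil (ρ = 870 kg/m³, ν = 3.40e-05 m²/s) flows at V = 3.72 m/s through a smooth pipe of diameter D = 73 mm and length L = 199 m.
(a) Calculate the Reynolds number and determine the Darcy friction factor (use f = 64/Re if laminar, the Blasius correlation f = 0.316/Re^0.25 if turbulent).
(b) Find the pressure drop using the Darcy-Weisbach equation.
(a) Re = V·D/ν = 3.72·0.073/3.40e-05 = 7987.1 → turbulent (Re > 4000); f = 0.316/Re^0.25 = 0.316/7987.1^0.25 = 0.033426
(b) Darcy-Weisbach: ΔP = f·(L/D)·½ρV²/1000 = 0.033426·(199/0.073)·½·870·3.72²/1000 = 548.5 kPa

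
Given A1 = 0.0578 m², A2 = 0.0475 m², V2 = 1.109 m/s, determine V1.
Formula: V_2 = \frac{A_1 V_1}{A_2}
Substituting knowns: 1.109 = 0.0578·V1/0.0475
Solving for V1: V1 = 1.109·0.0475/0.0578 = 0.9114 m/s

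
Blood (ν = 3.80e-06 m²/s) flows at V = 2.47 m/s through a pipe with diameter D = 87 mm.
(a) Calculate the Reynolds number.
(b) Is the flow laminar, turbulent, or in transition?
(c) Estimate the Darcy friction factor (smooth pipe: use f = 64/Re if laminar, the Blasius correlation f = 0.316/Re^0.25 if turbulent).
(a) Re = V·D/ν = 2.47·0.087/3.80e-06 = 56550
(b) Flow regime: turbulent (Re > 4000)
(c) Friction factor: f = 0.316/Re^0.25 = 0.316/56550^0.25 = 0.02049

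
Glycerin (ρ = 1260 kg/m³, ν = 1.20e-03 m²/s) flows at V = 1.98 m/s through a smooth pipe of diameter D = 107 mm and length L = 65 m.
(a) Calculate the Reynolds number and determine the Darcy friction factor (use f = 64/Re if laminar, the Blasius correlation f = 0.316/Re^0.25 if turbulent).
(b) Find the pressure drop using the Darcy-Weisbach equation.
(a) Re = V·D/ν = 1.98·0.107/1.20e-03 = 176.55 → laminar (Re < 2300); f = 64/Re = 64/176.55 = 0.3625
(b) Darcy-Weisbach: ΔP = f·(L/D)·½ρV²/1000 = 0.3625·(65/0.107)·½·1260·1.98²/1000 = 543.9 kPa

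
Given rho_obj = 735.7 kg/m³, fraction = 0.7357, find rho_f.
Formula: f_{sub} = \frac{\rho_{obj}}{\rho_f}
Substituting knowns: 0.7357 = 735.7/rho_f
Solving for rho_f: rho_f = 735.7/0.7357 = 1000 kg/m³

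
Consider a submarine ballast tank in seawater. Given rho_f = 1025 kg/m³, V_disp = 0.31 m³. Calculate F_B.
Formula: F_B = \rho_f g V_{disp}
F_B = 1025·9.81·0.31 = 3117 N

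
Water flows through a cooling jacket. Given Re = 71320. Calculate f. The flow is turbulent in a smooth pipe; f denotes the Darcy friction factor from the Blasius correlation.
Formula: f = \frac{0.316}{Re^{0.25}}
f = 0.316/71320^0.25 = 0.01934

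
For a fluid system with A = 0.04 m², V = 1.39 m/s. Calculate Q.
Formula: Q = A V
Q = 0.04·1.39·1000 = 55.6 L/s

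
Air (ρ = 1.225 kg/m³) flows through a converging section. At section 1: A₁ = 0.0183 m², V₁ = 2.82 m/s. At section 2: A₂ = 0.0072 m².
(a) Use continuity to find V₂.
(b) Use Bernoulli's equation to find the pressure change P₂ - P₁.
(a) Continuity: A₁V₁=A₂V₂ -> V₂=A₁V₁/A₂=0.0183*2.82/0.0072=7.17 m/s
(b) Bernoulli: P₂-P₁=0.5*rho*(V₁^2-V₂^2)/1000=0.5*1.225*(2.82^2-7.17^2)/1000=-0.02662 kPa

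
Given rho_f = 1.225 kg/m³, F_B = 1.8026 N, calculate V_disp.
Formula: F_B = \rho_f g V_{disp}
Substituting knowns: 1.8026 = 1.225·9.81·V_disp
Solving for V_disp: V_disp = 1.8026/(1.225·9.81) = 0.15 m³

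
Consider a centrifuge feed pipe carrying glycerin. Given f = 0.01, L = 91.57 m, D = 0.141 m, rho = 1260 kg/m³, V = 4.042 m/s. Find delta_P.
Formula: \Delta P = f \frac{L}{D} \frac{\rho V^2}{2}
delta_P = 0.01·(91.57/0.141)·0.5·1260·4.042²/1000 = 66.84 kPa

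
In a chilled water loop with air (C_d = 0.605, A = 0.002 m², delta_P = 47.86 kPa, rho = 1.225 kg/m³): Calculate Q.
Formula: Q = C_d A \sqrt{\frac{2 \Delta P}{\rho}}
Q = 0.605·0.002·√(2·(47.86·1000)/1.225)·1000 = 338.2 L/s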